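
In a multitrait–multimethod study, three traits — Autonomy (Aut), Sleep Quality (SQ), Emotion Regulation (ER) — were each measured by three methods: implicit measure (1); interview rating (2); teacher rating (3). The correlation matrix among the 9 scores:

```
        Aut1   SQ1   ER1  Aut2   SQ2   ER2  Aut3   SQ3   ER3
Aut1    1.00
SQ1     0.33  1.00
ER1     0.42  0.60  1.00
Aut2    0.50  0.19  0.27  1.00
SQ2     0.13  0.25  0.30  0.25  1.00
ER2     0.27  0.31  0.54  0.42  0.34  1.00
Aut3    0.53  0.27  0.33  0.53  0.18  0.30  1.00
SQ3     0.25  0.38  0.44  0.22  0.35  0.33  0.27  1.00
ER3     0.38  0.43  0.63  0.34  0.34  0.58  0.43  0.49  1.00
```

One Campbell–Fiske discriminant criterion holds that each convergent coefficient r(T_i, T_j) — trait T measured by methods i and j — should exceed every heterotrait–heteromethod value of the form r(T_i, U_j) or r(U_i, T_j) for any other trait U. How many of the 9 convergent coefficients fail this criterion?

Checking each validity diagonal entry against its comparison values:
Aut (methods 1·2): 0.50 vs {0.13, 0.19, 0.27, 0.27} → pass.
Aut (methods 1·3): 0.53 vs {0.25, 0.27, 0.38, 0.33} → pass.
Aut (methods 2·3): 0.53 vs {0.22, 0.18, 0.34, 0.30} → pass.
SQ (methods 1·2): 0.25 vs {0.19, 0.13, 0.31, 0.30} → fail.
SQ (methods 1·3): 0.38 vs {0.27, 0.25, 0.43, 0.44} → fail.
SQ (methods 2·3): 0.35 vs {0.18, 0.22, 0.34, 0.33} → pass.
ER (methods 1·2): 0.54 vs {0.27, 0.27, 0.30, 0.31} → pass.
ER (methods 1·3): 0.63 vs {0.33, 0.38, 0.44, 0.43} → pass.
ER (methods 2·3): 0.58 vs {0.30, 0.34, 0.33, 0.34} → pass.
2 of 9 fail.

2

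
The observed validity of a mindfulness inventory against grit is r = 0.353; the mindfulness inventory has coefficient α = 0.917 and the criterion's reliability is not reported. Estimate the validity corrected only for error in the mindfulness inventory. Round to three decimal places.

Single correction: r_c = r_obs / √r_xx = 0.353 / √0.917 = 0.353 / 0.9576 ≈ 0.369.

0.369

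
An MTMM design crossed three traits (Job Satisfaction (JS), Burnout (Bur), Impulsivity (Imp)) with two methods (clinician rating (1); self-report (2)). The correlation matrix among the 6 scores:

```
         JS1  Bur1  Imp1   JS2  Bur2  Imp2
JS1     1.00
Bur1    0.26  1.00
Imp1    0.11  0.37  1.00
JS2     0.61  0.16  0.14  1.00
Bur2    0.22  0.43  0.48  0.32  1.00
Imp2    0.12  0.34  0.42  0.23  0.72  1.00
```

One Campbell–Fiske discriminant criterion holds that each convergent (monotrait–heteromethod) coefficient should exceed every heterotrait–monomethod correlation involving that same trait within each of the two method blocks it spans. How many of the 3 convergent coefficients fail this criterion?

Each convergent coefficient versus the relevant comparison correlations:
JS (methods 1·2): 0.61 vs {0.26, 0.32, 0.11, 0.23} → pass.
Bur (methods 1·2): 0.43 vs {0.26, 0.32, 0.37, 0.72} → fail.
Imp (methods 1·2): 0.42 vs {0.11, 0.23, 0.37, 0.72} → fail.
2 of 3 fail.

2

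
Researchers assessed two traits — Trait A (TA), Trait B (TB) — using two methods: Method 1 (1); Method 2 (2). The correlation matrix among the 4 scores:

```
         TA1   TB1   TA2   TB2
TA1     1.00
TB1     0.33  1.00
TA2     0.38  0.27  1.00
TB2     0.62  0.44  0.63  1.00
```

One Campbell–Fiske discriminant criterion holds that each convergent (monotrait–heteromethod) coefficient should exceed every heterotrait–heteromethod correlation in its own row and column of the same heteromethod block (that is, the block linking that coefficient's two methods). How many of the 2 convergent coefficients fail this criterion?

2

Checking each validity diagonal entry against its comparison values:
TA (methods 1·2): 0.38 vs {0.62, 0.27} → fail.
TB (methods 1·2): 0.44 vs {0.27, 0.62} → fail.
2 of 2 fail.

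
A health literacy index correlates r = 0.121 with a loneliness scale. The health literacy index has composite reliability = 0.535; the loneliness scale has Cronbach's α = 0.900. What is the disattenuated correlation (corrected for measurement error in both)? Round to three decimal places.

r_true = r_obs / √(r_xx · r_yy) = 0.121 / √(0.535 × 0.900) = 0.121 / √0.481500 = 0.121 / 0.6939 ≈ 0.174.

0.174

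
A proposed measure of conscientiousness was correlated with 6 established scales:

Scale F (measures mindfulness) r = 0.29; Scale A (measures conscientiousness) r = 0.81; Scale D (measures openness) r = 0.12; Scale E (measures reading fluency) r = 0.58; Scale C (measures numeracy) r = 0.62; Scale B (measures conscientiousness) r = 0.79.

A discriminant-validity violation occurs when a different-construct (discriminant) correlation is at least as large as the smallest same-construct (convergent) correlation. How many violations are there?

0

Convergent (same construct = conscientiousness): Scale A, Scale B.
Smallest convergent = 0.79. Discriminant values: 0.29, 0.12, 0.58, 0.62; count ≥ 0.79 → 0.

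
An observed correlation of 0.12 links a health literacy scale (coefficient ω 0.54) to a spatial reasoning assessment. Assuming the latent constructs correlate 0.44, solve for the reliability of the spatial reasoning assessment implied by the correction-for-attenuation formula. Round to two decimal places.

0.14

r_true = r_obs / √(r_xx · r_yy) ⇒ 0.44 = 0.12 / √(0.54 · r_yy).
√(0.54 · r_yy) = 0.12 / 0.44 = 0.2727; 0.54 · r_yy = 0.0744; r_yy = 0.0744 / 0.54 ≈ 0.14.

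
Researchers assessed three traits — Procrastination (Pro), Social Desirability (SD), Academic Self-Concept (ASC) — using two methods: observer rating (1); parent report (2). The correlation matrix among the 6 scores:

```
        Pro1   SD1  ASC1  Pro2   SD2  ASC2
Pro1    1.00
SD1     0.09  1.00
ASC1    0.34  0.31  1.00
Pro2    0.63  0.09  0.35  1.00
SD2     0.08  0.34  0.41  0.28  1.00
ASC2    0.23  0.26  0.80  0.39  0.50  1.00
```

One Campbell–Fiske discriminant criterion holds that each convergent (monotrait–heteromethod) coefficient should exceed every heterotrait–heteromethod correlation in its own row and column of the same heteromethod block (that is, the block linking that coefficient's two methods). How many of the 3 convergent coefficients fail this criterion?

Checking each validity diagonal entry against its comparison values:
Pro (methods 1·2): 0.63 vs {0.08, 0.09, 0.23, 0.35} → pass.
SD (methods 1·2): 0.34 vs {0.09, 0.08, 0.26, 0.41} → fail.
ASC (methods 1·2): 0.80 vs {0.35, 0.23, 0.41, 0.26} → pass.
1 of 3 fail.

1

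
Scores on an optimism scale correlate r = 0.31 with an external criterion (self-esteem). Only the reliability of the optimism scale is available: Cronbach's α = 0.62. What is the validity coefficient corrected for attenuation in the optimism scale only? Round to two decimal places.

0.39

Single correction: r_c = r_obs / √r_xx = 0.31 / √0.62 = 0.31 / 0.7874 ≈ 0.39.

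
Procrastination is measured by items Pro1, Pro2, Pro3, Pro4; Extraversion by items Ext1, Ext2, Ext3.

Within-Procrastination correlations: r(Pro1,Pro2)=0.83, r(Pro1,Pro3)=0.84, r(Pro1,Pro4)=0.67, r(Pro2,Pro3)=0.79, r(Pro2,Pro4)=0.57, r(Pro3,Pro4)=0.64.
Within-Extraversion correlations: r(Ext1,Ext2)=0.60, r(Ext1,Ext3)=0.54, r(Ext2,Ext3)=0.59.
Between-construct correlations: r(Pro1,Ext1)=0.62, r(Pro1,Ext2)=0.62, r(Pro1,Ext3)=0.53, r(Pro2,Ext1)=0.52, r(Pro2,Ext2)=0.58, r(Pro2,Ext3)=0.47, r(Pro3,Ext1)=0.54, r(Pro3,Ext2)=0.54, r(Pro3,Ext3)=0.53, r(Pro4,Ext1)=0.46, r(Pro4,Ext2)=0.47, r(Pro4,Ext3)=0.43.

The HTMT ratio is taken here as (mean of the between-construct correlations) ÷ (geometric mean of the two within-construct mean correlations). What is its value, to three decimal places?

Mean heterotrait r = 6.31/12 = 0.5258.
Mean within-Pro = 4.34/6 = 0.7233; mean within-Ext = 1.73/3 = 0.5767.
Geometric mean = √(0.7233 × 0.5767) = 0.6459.
HTMT = 0.5258 / 0.6459 = 0.814.

0.814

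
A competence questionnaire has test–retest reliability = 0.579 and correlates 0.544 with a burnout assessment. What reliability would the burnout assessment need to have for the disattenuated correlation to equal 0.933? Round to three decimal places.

r_true = r_obs / √(r_xx · r_yy) ⇒ 0.933 = 0.544 / √(0.579 · r_yy).
√(0.579 · r_yy) = 0.544 / 0.933 = 0.5831; 0.579 · r_yy = 0.3400; r_yy = 0.3400 / 0.579 ≈ 0.587.

0.587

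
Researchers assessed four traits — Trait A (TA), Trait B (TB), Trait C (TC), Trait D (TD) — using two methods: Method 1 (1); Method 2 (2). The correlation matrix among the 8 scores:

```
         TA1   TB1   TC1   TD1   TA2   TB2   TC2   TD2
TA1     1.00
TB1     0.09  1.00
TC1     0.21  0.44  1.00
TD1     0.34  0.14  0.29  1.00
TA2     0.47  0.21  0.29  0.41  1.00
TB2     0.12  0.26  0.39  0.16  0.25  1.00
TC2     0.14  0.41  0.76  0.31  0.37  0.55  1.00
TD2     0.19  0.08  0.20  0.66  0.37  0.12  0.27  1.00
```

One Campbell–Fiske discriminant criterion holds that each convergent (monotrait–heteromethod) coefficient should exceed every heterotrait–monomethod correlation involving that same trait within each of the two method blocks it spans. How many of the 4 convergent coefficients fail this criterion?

1

Convergent coefficients and their comparison sets:
TA (methods 1·2): 0.47 vs {0.09, 0.25, 0.21, 0.37, 0.34, 0.37} → pass.
TB (methods 1·2): 0.26 vs {0.09, 0.25, 0.44, 0.55, 0.14, 0.12} → fail.
TC (methods 1·2): 0.76 vs {0.21, 0.37, 0.44, 0.55, 0.29, 0.27} → pass.
TD (methods 1·2): 0.66 vs {0.34, 0.37, 0.14, 0.12, 0.29, 0.27} → pass.
1 of 4 fail.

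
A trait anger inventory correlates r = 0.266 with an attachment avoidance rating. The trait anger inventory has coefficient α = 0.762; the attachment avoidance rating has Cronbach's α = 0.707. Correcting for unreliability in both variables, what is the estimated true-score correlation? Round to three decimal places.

0.362

r_true = r_obs / √(r_xx · r_yy) = 0.266 / √(0.762 × 0.707) = 0.266 / √0.538734 = 0.266 / 0.7340 ≈ 0.362.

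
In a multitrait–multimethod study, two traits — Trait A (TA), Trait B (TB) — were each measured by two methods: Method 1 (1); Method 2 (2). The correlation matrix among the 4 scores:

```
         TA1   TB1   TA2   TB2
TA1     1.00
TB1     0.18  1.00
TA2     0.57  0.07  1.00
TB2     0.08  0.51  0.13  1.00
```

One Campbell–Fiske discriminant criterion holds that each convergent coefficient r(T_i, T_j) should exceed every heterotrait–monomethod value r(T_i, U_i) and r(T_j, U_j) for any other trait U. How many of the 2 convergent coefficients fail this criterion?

Convergent coefficients and their comparison sets:
TA (methods 1·2): 0.57 vs {0.18, 0.13} → pass.
TB (methods 1·2): 0.51 vs {0.18, 0.13} → pass.
0 of 2 fail.

0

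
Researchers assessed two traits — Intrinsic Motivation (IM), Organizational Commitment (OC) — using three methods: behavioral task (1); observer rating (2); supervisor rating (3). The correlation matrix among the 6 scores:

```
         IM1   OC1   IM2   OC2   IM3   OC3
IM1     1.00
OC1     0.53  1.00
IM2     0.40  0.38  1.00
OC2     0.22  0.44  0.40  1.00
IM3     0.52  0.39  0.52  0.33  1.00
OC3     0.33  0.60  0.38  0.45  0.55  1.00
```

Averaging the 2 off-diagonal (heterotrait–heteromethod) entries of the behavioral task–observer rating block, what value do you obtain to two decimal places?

HTHM values (method 1 × method 2): 0.22, 0.38; mean = 0.60/2 = 0.30.

0.30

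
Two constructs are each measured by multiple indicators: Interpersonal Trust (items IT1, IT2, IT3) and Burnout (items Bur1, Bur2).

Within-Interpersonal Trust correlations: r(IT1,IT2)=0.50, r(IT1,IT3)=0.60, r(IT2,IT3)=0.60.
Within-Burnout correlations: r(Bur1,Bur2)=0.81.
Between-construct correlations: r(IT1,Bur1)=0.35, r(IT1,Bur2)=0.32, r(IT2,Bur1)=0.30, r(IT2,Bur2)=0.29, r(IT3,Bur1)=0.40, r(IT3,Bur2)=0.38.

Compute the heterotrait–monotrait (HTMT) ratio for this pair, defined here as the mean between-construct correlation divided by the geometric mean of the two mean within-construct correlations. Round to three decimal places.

0.502

Between-construct mean = 2.04/6 = 0.3400.
Mean within-IT = 1.70/3 = 0.5667; mean within-Bur = 0.81/1 = 0.8100.
Geometric mean = √(0.5667 × 0.8100) = 0.6775.
HTMT = 0.3400 / 0.6775 = 0.502.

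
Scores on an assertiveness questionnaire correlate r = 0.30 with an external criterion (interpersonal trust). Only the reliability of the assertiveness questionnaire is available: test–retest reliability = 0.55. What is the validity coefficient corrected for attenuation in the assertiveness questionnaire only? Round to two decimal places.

Single correction: r_c = r_obs / √r_xx = 0.30 / √0.55 = 0.30 / 0.7416 ≈ 0.40.

0.40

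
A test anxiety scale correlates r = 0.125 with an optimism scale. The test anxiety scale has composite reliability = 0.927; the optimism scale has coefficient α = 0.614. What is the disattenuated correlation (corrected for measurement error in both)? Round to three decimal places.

0.166

r_true = r_obs / √(r_xx · r_yy) = 0.125 / √(0.927 × 0.614) = 0.125 / √0.569178 = 0.125 / 0.7544 ≈ 0.166.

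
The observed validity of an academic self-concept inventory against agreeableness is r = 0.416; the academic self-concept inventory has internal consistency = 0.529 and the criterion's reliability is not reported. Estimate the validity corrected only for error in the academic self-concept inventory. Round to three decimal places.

0.572

Single correction: r_c = r_obs / √r_xx = 0.416 / √0.529 = 0.416 / 0.7273 ≈ 0.572.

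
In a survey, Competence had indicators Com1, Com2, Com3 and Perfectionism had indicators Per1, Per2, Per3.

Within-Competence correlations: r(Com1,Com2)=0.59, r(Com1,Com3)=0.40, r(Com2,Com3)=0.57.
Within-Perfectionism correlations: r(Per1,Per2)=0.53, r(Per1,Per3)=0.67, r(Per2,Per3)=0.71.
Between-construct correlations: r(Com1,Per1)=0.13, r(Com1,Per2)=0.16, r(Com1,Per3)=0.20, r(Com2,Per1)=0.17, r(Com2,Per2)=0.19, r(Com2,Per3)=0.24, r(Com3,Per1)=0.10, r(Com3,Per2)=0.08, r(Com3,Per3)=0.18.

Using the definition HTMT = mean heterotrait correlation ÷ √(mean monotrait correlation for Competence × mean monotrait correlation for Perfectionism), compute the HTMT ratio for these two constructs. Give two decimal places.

Between-construct mean = 1.45/9 = 0.1611.
Mean within-Com = 1.56/3 = 0.5200; mean within-Per = 1.91/3 = 0.6367.
Geometric mean = √(0.5200 × 0.6367) = 0.5754.
HTMT = 0.1611 / 0.5754 = 0.28.

0.28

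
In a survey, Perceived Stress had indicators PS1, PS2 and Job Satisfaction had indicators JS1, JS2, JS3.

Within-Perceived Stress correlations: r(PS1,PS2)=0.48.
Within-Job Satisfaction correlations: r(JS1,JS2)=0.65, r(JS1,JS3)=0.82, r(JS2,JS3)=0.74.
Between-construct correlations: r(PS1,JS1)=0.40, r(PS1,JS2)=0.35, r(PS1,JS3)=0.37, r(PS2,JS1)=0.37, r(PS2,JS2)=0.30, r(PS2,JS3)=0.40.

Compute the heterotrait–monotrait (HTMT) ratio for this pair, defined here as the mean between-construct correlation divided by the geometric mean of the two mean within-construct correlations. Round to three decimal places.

Mean heterotrait r = 2.19/6 = 0.3650.
Mean within-PS = 0.48/1 = 0.4800; mean within-JS = 2.21/3 = 0.7367.
Geometric mean = √(0.4800 × 0.7367) = 0.5947.
HTMT = 0.3650 / 0.5947 = 0.614.

0.614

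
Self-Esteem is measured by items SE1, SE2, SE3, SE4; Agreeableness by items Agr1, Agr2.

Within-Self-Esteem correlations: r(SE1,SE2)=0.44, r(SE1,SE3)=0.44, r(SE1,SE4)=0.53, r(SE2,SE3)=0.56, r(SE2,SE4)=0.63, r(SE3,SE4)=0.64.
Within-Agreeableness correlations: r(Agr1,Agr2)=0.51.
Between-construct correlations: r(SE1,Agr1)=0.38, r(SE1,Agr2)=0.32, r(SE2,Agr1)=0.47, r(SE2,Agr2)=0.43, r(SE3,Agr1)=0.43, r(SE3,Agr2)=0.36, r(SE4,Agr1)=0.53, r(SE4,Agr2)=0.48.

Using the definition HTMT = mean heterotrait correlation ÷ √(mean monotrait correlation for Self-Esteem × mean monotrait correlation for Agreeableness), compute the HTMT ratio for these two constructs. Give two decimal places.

0.81

Between-construct mean = 3.40/8 = 0.4250.
Mean within-SE = 3.24/6 = 0.5400; mean within-Agr = 0.51/1 = 0.5100.
Geometric mean = √(0.5400 × 0.5100) = 0.5248.
HTMT = 0.4250 / 0.5248 = 0.81.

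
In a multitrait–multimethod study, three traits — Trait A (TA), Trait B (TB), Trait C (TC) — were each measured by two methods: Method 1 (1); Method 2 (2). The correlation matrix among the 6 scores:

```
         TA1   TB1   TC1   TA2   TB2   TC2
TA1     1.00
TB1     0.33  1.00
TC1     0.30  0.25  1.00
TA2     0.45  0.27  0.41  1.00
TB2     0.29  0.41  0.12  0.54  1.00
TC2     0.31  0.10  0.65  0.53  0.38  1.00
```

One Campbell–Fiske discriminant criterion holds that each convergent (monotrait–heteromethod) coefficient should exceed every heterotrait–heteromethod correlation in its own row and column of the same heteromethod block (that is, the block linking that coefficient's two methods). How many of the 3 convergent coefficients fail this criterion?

Convergent coefficients and their comparison sets:
TA (methods 1·2): 0.45 vs {0.29, 0.27, 0.31, 0.41} → pass.
TB (methods 1·2): 0.41 vs {0.27, 0.29, 0.10, 0.12} → pass.
TC (methods 1·2): 0.65 vs {0.41, 0.31, 0.12, 0.10} → pass.
0 of 3 fail.

0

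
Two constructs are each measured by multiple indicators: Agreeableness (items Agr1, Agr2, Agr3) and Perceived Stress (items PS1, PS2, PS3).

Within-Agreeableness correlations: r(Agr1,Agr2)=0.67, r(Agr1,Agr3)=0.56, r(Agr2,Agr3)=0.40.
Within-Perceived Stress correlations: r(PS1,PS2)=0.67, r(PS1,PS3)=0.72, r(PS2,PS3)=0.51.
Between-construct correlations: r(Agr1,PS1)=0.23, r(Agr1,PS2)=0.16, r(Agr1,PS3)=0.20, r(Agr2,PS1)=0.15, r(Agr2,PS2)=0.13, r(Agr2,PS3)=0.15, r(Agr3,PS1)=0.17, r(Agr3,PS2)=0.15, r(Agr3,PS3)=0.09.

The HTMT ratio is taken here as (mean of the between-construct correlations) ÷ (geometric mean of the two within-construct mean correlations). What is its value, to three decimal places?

Mean heterotrait r = 1.43/9 = 0.1589.
Mean within-Agr = 1.63/3 = 0.5433; mean within-PS = 1.90/3 = 0.6333.
Geometric mean = √(0.5433 × 0.6333) = 0.5866.
HTMT = 0.1589 / 0.5866 = 0.271.

0.271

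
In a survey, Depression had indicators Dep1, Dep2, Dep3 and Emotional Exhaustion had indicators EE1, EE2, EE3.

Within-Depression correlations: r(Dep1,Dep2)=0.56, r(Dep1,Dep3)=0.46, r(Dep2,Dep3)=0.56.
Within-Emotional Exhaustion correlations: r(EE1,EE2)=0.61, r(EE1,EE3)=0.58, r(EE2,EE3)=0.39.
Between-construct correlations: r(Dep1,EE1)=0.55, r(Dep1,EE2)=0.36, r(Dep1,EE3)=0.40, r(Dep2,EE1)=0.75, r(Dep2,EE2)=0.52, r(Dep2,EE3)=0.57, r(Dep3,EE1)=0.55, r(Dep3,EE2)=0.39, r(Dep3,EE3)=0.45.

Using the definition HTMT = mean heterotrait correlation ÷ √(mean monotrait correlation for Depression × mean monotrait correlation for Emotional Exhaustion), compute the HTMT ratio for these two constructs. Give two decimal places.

0.96

Mean heterotrait r = 4.54/9 = 0.5044.
Mean within-Dep = 1.58/3 = 0.5267; mean within-EE = 1.58/3 = 0.5267.
Geometric mean = √(0.5267 × 0.5267) = 0.5267.
HTMT = 0.5044 / 0.5267 = 0.96.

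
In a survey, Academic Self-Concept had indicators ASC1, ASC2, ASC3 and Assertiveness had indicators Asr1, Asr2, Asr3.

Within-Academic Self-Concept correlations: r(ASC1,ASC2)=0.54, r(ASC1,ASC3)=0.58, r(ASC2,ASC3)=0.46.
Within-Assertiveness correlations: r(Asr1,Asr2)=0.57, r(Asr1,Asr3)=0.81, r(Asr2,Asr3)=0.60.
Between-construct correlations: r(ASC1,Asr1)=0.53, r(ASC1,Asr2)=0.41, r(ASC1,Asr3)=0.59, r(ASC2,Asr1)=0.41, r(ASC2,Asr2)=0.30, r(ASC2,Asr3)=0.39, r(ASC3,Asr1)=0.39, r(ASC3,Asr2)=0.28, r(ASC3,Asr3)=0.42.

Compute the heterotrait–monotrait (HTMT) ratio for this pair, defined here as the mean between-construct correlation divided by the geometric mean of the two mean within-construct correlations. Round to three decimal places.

Mean between = 3.72/9 = 0.4133.
Mean within-ASC = 1.58/3 = 0.5267; mean within-Asr = 1.98/3 = 0.6600.
Geometric mean = √(0.5267 × 0.6600) = 0.5896.
HTMT = 0.4133 / 0.5896 = 0.701.

0.701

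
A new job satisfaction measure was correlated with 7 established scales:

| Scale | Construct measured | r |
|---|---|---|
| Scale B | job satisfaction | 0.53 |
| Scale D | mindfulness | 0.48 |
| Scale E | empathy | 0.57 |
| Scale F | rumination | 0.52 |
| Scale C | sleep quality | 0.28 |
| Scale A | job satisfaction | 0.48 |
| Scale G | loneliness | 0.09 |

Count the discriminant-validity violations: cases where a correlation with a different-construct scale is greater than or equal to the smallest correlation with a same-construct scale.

3

Convergent (same construct = job satisfaction): Scale B, Scale A.
Smallest convergent = 0.48. Discriminant values: 0.48, 0.57, 0.52, 0.28, 0.09; count ≥ 0.48 → 3.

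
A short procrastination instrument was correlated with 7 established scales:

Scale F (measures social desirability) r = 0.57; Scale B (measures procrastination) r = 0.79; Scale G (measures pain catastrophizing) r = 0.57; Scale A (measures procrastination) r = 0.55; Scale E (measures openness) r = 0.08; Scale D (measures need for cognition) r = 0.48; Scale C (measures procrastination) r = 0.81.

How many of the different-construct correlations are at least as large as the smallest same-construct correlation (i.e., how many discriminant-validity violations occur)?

Convergent (same construct = procrastination): Scale B, Scale A, Scale C.
Smallest convergent = 0.55. Discriminant values: 0.57, 0.57, 0.08, 0.48; count ≥ 0.55 → 2.

2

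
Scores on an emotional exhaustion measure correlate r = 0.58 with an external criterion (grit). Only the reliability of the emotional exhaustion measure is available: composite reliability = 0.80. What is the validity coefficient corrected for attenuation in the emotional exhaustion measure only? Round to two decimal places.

0.65

Single correction: r_c = r_obs / √r_xx = 0.58 / √0.80 = 0.58 / 0.8944 ≈ 0.65.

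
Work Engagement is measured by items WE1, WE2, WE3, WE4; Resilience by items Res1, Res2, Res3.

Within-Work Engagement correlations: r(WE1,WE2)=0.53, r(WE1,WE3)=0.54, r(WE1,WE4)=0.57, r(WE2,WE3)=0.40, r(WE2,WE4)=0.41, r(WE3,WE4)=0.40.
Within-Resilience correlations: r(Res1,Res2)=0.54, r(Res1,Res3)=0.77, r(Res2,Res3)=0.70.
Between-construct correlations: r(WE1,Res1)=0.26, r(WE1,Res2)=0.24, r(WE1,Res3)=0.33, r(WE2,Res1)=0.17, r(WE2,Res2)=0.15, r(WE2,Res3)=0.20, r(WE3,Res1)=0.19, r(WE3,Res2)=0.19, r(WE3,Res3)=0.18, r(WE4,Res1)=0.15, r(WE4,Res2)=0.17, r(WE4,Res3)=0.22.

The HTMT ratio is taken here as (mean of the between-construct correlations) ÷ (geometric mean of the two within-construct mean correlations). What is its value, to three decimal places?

Mean heterotrait r = 2.45/12 = 0.2042.
Mean within-WE = 2.85/6 = 0.4750; mean within-Res = 2.01/3 = 0.6700.
Geometric mean = √(0.4750 × 0.6700) = 0.5641.
HTMT = 0.2042 / 0.5641 = 0.362.

0.362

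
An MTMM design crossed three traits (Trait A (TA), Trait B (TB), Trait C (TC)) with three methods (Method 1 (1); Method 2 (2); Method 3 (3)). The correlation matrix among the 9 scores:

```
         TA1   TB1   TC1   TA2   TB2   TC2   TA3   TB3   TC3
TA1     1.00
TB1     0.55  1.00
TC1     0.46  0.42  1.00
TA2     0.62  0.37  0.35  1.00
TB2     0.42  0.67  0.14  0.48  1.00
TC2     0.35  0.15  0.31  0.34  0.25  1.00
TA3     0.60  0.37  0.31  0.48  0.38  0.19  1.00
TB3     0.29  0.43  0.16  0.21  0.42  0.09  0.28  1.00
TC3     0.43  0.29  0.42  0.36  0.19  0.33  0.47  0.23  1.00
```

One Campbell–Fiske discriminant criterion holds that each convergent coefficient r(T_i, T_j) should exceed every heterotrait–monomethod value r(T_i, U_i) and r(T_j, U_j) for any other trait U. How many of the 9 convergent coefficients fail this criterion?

6

Checking each validity diagonal entry against its comparison values:
TA (methods 1·2): 0.62 vs {0.55, 0.48, 0.46, 0.34} → pass.
TA (methods 1·3): 0.60 vs {0.55, 0.28, 0.46, 0.47} → pass.
TA (methods 2·3): 0.48 vs {0.48, 0.28, 0.34, 0.47} → fail.
TB (methods 1·2): 0.67 vs {0.55, 0.48, 0.42, 0.25} → pass.
TB (methods 1·3): 0.43 vs {0.55, 0.28, 0.42, 0.23} → fail.
TB (methods 2·3): 0.42 vs {0.48, 0.28, 0.25, 0.23} → fail.
TC (methods 1·2): 0.31 vs {0.46, 0.34, 0.42, 0.25} → fail.
TC (methods 1·3): 0.42 vs {0.46, 0.47, 0.42, 0.23} → fail.
TC (methods 2·3): 0.33 vs {0.34, 0.47, 0.25, 0.23} → fail.
6 of 9 fail.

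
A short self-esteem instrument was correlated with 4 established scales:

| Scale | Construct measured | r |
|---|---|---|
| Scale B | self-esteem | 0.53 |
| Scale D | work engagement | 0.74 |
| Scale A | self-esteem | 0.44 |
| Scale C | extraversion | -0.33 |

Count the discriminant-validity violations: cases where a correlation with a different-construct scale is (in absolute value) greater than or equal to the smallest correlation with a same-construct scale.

1

Convergent (same construct = self-esteem): Scale B, Scale A.
Smallest convergent = 0.44. Discriminant |r|: 0.74, 0.33; count ≥ 0.44 → 1.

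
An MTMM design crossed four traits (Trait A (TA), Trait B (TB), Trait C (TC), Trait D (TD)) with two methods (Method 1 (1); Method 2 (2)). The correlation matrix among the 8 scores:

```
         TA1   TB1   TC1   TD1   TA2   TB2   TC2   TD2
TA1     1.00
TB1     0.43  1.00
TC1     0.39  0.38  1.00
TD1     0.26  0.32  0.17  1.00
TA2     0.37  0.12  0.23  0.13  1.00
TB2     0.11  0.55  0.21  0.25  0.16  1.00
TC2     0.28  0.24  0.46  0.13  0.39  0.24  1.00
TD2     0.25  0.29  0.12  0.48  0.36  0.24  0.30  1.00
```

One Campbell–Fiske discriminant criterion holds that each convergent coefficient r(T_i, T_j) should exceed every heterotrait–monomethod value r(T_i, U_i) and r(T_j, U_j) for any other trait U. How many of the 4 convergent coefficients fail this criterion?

1

Convergent coefficients and their comparison sets:
TA (methods 1·2): 0.37 vs {0.43, 0.16, 0.39, 0.39, 0.26, 0.36} → fail.
TB (methods 1·2): 0.55 vs {0.43, 0.16, 0.38, 0.24, 0.32, 0.24} → pass.
TC (methods 1·2): 0.46 vs {0.39, 0.39, 0.38, 0.24, 0.17, 0.30} → pass.
TD (methods 1·2): 0.48 vs {0.26, 0.36, 0.32, 0.24, 0.17, 0.30} → pass.
1 of 4 fail.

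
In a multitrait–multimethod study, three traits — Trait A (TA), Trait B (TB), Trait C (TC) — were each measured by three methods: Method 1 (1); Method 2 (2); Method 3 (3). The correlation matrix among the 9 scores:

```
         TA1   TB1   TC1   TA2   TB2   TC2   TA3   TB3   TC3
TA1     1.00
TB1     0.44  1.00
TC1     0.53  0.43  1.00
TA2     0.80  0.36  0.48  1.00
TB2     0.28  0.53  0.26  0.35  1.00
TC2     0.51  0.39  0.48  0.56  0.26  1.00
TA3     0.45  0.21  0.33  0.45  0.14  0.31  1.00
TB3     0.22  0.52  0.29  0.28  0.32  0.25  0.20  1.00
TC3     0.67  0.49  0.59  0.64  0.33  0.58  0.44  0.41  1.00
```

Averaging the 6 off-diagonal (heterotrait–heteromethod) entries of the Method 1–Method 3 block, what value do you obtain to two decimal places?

HTHM values (method 1 × method 3): 0.22, 0.67, 0.21, 0.49, 0.33, 0.29; mean = 2.21/6 = 0.37.

0.37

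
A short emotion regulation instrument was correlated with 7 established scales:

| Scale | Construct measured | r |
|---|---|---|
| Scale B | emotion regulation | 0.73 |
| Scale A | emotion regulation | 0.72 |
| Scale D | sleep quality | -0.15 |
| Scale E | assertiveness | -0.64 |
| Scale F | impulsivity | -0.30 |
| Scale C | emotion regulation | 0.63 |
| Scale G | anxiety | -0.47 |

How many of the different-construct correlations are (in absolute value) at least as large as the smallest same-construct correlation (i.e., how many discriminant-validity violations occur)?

Convergent (same construct = emotion regulation): Scale B, Scale A, Scale C.
Smallest convergent = 0.63. Discriminant |r|: 0.15, 0.64, 0.30, 0.47; count ≥ 0.63 → 1.

1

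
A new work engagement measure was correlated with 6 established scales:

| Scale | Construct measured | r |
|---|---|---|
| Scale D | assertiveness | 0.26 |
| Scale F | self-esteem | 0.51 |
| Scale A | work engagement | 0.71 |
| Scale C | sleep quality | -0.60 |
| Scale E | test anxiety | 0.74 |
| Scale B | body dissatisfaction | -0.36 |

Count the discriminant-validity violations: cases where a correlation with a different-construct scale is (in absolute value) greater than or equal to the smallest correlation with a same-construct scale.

Convergent (same construct = work engagement): Scale A.
Smallest convergent = 0.71. Discriminant |r|: 0.26, 0.51, 0.60, 0.74, 0.36; count ≥ 0.71 → 1.

1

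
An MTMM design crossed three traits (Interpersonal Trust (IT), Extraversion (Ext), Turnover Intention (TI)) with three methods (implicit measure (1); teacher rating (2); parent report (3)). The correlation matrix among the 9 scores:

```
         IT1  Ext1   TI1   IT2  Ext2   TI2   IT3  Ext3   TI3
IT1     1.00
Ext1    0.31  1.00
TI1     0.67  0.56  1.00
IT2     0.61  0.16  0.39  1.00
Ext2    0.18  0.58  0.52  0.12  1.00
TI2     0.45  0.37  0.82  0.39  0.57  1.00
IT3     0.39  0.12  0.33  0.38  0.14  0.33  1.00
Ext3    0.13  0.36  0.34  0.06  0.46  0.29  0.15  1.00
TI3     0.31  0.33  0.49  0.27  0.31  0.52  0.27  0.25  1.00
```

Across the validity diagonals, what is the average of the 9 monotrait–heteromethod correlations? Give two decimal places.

0.51

Convergent values: 0.61, 0.39, 0.38, 0.58, 0.36, 0.46, 0.82, 0.49, 0.52; mean = 4.61/9 = 0.51.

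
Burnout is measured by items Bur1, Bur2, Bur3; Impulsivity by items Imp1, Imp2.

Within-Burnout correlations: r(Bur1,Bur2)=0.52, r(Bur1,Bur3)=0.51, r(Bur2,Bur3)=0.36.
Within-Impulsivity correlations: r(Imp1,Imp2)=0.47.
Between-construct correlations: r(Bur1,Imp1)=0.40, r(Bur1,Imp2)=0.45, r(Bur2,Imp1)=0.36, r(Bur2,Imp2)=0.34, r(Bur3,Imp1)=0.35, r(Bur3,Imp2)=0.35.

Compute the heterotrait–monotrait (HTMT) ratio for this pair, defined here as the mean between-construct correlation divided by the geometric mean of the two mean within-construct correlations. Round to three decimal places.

Mean between = 2.25/6 = 0.3750.
Mean within-Bur = 1.39/3 = 0.4633; mean within-Imp = 0.47/1 = 0.4700.
Geometric mean = √(0.4633 × 0.4700) = 0.4666.
HTMT = 0.3750 / 0.4666 = 0.804.

0.804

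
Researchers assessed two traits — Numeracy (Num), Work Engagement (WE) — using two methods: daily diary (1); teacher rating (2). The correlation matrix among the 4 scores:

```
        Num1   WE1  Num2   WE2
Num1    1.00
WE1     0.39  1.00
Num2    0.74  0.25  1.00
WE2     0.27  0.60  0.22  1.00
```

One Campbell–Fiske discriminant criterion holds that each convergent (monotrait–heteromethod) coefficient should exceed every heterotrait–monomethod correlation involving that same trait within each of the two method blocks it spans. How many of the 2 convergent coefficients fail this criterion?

0

Convergent coefficients and their comparison sets:
Num (methods 1·2): 0.74 vs {0.39, 0.22} → pass.
WE (methods 1·2): 0.60 vs {0.39, 0.22} → pass.
0 of 2 fail.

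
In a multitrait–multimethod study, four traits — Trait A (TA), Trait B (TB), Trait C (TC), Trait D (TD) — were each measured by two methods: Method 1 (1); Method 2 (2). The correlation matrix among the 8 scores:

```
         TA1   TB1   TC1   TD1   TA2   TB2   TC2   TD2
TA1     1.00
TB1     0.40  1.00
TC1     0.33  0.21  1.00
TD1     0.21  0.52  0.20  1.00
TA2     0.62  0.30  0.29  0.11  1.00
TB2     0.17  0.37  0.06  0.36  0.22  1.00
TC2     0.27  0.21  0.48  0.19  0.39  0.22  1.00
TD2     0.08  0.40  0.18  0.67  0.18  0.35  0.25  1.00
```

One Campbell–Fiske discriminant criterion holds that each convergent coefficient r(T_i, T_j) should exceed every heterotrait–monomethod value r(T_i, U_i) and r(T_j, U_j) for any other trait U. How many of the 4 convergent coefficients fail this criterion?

Convergent coefficients and their comparison sets:
TA (methods 1·2): 0.62 vs {0.40, 0.22, 0.33, 0.39, 0.21, 0.18} → pass.
TB (methods 1·2): 0.37 vs {0.40, 0.22, 0.21, 0.22, 0.52, 0.35} → fail.
TC (methods 1·2): 0.48 vs {0.33, 0.39, 0.21, 0.22, 0.20, 0.25} → pass.
TD (methods 1·2): 0.67 vs {0.21, 0.18, 0.52, 0.35, 0.20, 0.25} → pass.
1 of 4 fail.

1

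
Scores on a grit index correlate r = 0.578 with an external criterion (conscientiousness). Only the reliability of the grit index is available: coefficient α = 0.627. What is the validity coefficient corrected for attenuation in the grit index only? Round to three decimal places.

0.730

Single correction: r_c = r_obs / √r_xx = 0.578 / √0.627 = 0.578 / 0.7918 ≈ 0.730.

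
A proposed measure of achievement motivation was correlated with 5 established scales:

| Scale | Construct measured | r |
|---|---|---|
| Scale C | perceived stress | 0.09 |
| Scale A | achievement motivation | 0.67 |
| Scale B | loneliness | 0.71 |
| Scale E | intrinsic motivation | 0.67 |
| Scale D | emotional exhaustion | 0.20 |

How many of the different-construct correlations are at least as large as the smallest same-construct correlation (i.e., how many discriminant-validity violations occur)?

2

Convergent (same construct = achievement motivation): Scale A.
Smallest convergent = 0.67. Discriminant values: 0.09, 0.71, 0.67, 0.20; count ≥ 0.67 → 2.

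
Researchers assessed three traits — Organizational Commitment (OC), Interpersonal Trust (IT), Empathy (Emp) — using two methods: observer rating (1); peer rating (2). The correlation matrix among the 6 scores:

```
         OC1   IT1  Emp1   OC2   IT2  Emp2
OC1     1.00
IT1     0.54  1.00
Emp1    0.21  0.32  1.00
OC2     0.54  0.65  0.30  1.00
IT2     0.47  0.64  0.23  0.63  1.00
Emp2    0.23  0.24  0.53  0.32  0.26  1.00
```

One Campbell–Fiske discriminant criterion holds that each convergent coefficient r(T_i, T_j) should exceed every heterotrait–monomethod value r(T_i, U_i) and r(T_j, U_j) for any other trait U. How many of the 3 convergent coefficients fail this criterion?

Checking each validity diagonal entry against its comparison values:
OC (methods 1·2): 0.54 vs {0.54, 0.63, 0.21, 0.32} → fail.
IT (methods 1·2): 0.64 vs {0.54, 0.63, 0.32, 0.26} → pass.
Emp (methods 1·2): 0.53 vs {0.21, 0.32, 0.32, 0.26} → pass.
1 of 3 fail.

1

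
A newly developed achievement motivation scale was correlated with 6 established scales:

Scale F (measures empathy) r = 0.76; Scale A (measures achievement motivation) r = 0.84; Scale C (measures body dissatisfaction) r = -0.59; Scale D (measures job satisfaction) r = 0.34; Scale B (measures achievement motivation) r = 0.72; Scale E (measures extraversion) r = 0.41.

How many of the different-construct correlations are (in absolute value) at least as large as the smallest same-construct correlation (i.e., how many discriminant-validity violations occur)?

1

Convergent (same construct = achievement motivation): Scale A, Scale B.
Smallest convergent = 0.72. Discriminant |r|: 0.76, 0.59, 0.34, 0.41; count ≥ 0.72 → 1.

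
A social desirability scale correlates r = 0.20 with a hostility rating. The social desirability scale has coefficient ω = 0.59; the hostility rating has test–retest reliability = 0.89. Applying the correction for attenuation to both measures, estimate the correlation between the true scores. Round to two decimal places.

0.28

r_true = r_obs / √(r_xx · r_yy) = 0.20 / √(0.59 × 0.89) = 0.20 / √0.5251 = 0.20 / 0.7246 ≈ 0.28.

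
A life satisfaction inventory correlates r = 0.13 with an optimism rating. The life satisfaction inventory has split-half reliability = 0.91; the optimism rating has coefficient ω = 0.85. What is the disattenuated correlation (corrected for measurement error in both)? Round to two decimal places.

0.15

r_true = r_obs / √(r_xx · r_yy) = 0.13 / √(0.91 × 0.85) = 0.13 / √0.7735 = 0.13 / 0.8795 ≈ 0.15.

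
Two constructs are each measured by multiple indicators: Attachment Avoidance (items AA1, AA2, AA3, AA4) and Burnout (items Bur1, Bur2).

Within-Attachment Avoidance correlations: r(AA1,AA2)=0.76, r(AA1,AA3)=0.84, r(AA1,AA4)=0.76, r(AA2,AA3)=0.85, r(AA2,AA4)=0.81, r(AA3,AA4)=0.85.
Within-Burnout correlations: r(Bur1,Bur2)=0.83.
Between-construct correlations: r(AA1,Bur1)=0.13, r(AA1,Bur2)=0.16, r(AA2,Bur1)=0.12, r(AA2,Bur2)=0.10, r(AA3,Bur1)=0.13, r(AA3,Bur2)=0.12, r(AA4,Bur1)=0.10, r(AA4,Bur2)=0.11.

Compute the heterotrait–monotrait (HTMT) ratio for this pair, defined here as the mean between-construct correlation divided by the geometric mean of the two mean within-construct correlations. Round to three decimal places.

Between-construct mean = 0.97/8 = 0.1213.
Mean within-AA = 4.87/6 = 0.8117; mean within-Bur = 0.83/1 = 0.8300.
Geometric mean = √(0.8117 × 0.8300) = 0.8208.
HTMT = 0.1213 / 0.8208 = 0.148.

0.148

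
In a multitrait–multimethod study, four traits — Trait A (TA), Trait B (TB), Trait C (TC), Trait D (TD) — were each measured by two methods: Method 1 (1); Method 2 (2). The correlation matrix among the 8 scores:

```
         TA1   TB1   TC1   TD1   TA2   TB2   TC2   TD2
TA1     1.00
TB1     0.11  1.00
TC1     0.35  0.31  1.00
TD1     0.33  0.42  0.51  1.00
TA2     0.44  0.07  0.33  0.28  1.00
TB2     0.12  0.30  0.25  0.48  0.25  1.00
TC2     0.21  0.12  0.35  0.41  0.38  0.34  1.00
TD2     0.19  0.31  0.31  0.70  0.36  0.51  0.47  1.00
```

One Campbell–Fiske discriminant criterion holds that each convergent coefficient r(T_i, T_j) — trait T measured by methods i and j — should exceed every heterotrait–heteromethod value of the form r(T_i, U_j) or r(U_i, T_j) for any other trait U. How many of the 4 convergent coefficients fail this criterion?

Each convergent coefficient versus the relevant comparison correlations:
TA (methods 1·2): 0.44 vs {0.12, 0.07, 0.21, 0.33, 0.19, 0.28} → pass.
TB (methods 1·2): 0.30 vs {0.07, 0.12, 0.12, 0.25, 0.31, 0.48} → fail.
TC (methods 1·2): 0.35 vs {0.33, 0.21, 0.25, 0.12, 0.31, 0.41} → fail.
TD (methods 1·2): 0.70 vs {0.28, 0.19, 0.48, 0.31, 0.41, 0.31} → pass.
2 of 4 fail.

2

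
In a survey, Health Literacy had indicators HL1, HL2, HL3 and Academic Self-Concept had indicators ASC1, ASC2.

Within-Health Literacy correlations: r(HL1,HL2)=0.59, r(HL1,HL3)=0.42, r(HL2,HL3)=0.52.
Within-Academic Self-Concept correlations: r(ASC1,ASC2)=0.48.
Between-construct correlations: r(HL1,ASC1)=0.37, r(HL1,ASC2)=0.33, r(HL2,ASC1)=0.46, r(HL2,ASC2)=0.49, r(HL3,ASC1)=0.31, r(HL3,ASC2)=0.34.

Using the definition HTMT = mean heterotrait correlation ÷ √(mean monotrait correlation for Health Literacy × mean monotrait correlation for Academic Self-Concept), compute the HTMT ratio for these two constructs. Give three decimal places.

0.775

Between-construct mean = 2.30/6 = 0.3833.
Mean within-HL = 1.53/3 = 0.5100; mean within-ASC = 0.48/1 = 0.4800.
Geometric mean = √(0.5100 × 0.4800) = 0.4948.
HTMT = 0.3833 / 0.4948 = 0.775.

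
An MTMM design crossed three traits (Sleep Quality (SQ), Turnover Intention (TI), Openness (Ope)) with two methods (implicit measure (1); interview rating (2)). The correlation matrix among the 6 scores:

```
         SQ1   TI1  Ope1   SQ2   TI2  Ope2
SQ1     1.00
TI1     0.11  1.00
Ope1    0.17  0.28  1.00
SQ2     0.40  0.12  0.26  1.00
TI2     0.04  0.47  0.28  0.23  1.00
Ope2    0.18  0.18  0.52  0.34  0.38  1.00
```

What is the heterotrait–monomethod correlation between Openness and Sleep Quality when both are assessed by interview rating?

Different traits, same method: r(Ope2, SQ2) = 0.34.

0.34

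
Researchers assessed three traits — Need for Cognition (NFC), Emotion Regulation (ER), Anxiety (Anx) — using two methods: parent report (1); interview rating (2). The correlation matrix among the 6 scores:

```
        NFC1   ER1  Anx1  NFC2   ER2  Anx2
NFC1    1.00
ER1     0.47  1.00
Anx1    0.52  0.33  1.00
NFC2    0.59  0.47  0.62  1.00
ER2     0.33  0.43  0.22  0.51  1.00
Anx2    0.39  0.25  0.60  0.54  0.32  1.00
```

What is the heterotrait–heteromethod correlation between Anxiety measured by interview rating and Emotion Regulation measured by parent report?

0.25

Different traits and methods: r(Anx2, ER1) = 0.25.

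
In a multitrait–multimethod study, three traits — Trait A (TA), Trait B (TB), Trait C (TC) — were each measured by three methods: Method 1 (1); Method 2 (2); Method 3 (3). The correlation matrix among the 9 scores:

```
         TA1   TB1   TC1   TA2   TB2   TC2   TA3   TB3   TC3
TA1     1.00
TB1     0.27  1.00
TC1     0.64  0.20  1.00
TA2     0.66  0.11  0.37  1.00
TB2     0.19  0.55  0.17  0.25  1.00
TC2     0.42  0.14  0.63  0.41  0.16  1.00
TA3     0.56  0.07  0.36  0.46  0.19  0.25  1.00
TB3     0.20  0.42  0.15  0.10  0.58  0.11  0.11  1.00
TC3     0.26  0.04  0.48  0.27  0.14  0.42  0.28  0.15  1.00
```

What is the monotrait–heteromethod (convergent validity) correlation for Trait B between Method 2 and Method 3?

Same trait (TB), different methods: r(TB2, TB3) = 0.58.

0.58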